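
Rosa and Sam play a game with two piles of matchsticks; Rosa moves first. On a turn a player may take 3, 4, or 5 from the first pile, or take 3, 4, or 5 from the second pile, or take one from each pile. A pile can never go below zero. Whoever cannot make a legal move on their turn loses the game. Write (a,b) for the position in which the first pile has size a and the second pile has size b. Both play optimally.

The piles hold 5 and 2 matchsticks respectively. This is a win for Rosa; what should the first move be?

Classify positions by backward induction: terminal positions (no move available) are L. From any other position, the mover wins iff some move reaches an L.
No move ever increases a pile, so every position that can arise here has a ≤ 5 and b ≤ 2; it is enough to label the cells with 0 ≤ a ≤ 5 and 0 ≤ b ≤ 2.
Every move lowers a or b (never raises either), so fill the grid row by row in increasing a, and left to right within a row: each cell's successors are then already labelled.
      b=0  b=1  b=2
a=0:    L    L    L
a=1:    L    W    W
a=2:    L    W    L
a=3:    W    W    W
a=4:    W    W    W
a=5:    W    W    W
Cells with no legal move (terminal, hence L): (0,0), (0,1), (0,2), (1,0), (2,0).
The remaining L cells, each justified by listing all of its moves:
(2,2): only reaches (1,1)(W), which is W → L
Every other cell has at least one move into one of the L cells above, so it is W.
From (5,2), the L positions reachable in one move are: (2,2), (0,2). Any move reaching one of these is winning.

Move to (2,2).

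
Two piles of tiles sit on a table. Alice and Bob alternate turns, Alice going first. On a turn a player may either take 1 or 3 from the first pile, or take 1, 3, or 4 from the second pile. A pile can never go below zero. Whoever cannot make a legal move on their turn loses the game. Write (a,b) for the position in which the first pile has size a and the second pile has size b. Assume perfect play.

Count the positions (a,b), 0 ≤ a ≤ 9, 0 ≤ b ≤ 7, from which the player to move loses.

25

Build the W/L table. Terminal = L. A non-terminal position is W if it has a move to some L; otherwise it is L.
Every move lowers a or b (never raises either), so fill the grid row by row in increasing a, and left to right within a row: each cell's successors are then already labelled.
      b=0  b=1  b=2  b=3  b=4  b=5  b=6  b=7
a=0:    L    W    L    W    W    W    W    L
a=1:    W    L    W    L    W    W    W    W
a=2:    L    W    L    W    W    W    W    L
a=3:    W    L    W    L    W    W    W    W
a=4:    L    W    L    W    W    W    W    L
a=5:    W    L    W    L    W    W    W    W
a=6:    L    W    L    W    W    W    W    L
a=7:    W    L    W    L    W    W    W    W
a=8:    L    W    L    W    W    W    W    L
a=9:    W    L    W    L    W    W    W    W
Cells with no legal move (terminal, hence L): (0,0).
The remaining L cells, each justified by listing all of its moves:
(0,2): only reaches (0,1)(W), which is W → L
(0,7): only reaches (0,6)(W), (0,4)(W), (0,3)(W), all W → L
(1,1): only reaches (0,1)(W), (1,0)(W), all W → L
(1,3): only reaches (0,3)(W), (1,2)(W), (1,0)(W), all W → L
(2,0): only reaches (1,0)(W), which is W → L
(2,2): only reaches (1,2)(W), (2,1)(W), all W → L
(2,7): only reaches (1,7)(W), (2,6)(W), (2,4)(W), (2,3)(W), all W → L
(3,1): only reaches (2,1)(W), (0,1)(W), (3,0)(W), all W → L
(3,3): only reaches (2,3)(W), (0,3)(W), (3,2)(W), (3,0)(W), all W → L
(4,0): only reaches (3,0)(W), (1,0)(W), all W → L
(4,2): only reaches (3,2)(W), (1,2)(W), (4,1)(W), all W → L
(4,7): only reaches (3,7)(W), (1,7)(W), (4,6)(W), (4,4)(W), (4,3)(W), all W → L
(5,1): only reaches (4,1)(W), (2,1)(W), (5,0)(W), all W → L
(5,3): only reaches (4,3)(W), (2,3)(W), (5,2)(W), (5,0)(W), all W → L
(6,0): only reaches (5,0)(W), (3,0)(W), all W → L
(6,2): only reaches (5,2)(W), (3,2)(W), (6,1)(W), all W → L
(6,7): only reaches (5,7)(W), (3,7)(W), (6,6)(W), (6,4)(W), (6,3)(W), all W → L
(7,1): only reaches (6,1)(W), (4,1)(W), (7,0)(W), all W → L
(7,3): only reaches (6,3)(W), (4,3)(W), (7,2)(W), (7,0)(W), all W → L
(8,0): only reaches (7,0)(W), (5,0)(W), all W → L
(8,2): only reaches (7,2)(W), (5,2)(W), (8,1)(W), all W → L
(8,7): only reaches (7,7)(W), (5,7)(W), (8,6)(W), (8,4)(W), (8,3)(W), all W → L
(9,1): only reaches (8,1)(W), (6,1)(W), (9,0)(W), all W → L
(9,3): only reaches (8,3)(W), (6,3)(W), (9,2)(W), (9,0)(W), all W → L
Every other cell has at least one move into one of the L cells above, so it is W.
L cells per row: a=0: 3, a=1: 2, a=2: 3, a=3: 2, a=4: 3, a=5: 2, a=6: 3, a=7: 2, a=8: 3, a=9: 2; total 25.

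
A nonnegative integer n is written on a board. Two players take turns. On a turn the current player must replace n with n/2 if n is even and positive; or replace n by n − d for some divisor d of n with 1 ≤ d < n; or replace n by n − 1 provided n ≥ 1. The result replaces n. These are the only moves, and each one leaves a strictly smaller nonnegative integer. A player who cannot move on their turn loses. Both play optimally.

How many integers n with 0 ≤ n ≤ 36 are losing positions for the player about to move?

Positions with no move are L. A position that does have a move is losing for the player to move precisely when every available move leads to a winning position for the opponent. Fill in the labels:
n=0: no move → L
n=1: →0(L), so W
n=2: →1(W) only, which is W, so L
n=3: →2(L), so W
n=4: →2(L), so W
n=5: →4(W) only, which is W, so L
n=6: →5(L), so W
n=7: →6(W) only, which is W, so L
n=8: →7(L), so W
n=9: →6(W), 8(W) — all W, so L
n=10: →5(L), so W
n=11: →10(W) only, which is W, so L
n=12: →9(L), so W
n=13: →12(W) only, which is W, so L
n=14: →7(L), so W
n=15: →10(W), 12(W), 14(W) — all W, so L
n=16: →15(L), so W
n=17: →16(W) only, which is W, so L
n=18: →9(L), so W
n=19: →18(W) only, which is W, so L
n=20: →15(L), so W
n=21: →14(W), 18(W), 20(W) — all W, so L
n=22: →11(L), so W
n=23: →22(W) only, which is W, so L
n=24: →21(L), so W
n=25: →20(W), 24(W) — all W, so L
n=26: →13(L), so W
n=27: →18(W), 24(W), 26(W) — all W, so L
n=28: →21(L), so W
n=29: →28(W) only, which is W, so L
n=30: →15(L), so W
n=31: →30(W) only, which is W, so L
n=32: →31(L), so W
n=33: →22(W), 30(W), 32(W) — all W, so L
n=34: →17(L), so W
n=35: →28(W), 30(W), 34(W) — all W, so L
n=36: →27(L), so W
L entries with 0 ≤ n ≤ 36: n = 0, 2, 5, 7, 9, 11, 13, 15, 17, 19, 21, 23, 25, 27, 29, 31, 33, 35; that makes 18.

18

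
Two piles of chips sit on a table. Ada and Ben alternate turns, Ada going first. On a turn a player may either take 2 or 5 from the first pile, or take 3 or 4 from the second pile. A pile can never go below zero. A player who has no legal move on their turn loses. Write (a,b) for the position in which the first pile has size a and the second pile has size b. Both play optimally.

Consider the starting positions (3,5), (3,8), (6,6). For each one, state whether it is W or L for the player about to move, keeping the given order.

Compute win/loss labels from the base case upward. A position with no move is L. Any other position is W if it can reach an L in one move, else L.
No move ever increases a pile, so every position that can arise here has a ≤ 6 and b ≤ 8; it is enough to label the cells with 0 ≤ a ≤ 6 and 0 ≤ b ≤ 8.
Every move lowers a or b (never raises either), so fill the grid row by row in increasing a, and left to right within a row: each cell's successors are then already labelled.
      b=0  b=1  b=2  b=3  b=4  b=5  b=6  b=7  b=8
a=0:    L    L    L    W    W    W    W    L    L
a=1:    L    L    L    W    W    W    W    L    L
a=2:    W    W    W    L    L    L    W    W    W
a=3:    W    W    W    L    L    L    W    W    W
a=4:    L    L    L    W    W    W    W    L    L
a=5:    W    W    W    W    W    W    L    W    W
a=6:    W    W    W    L    L    L    W    W    W
Cells with no legal move (terminal, hence L): (0,0), (0,1), (0,2), (1,0), (1,1), (1,2).
The remaining L cells, each justified by listing all of its moves:
(0,7): moves to (0,4)(W), (0,3)(W); every one is W ⇒ L
(0,8): moves to (0,5)(W), (0,4)(W); every one is W ⇒ L
(1,7): moves to (1,4)(W), (1,3)(W); every one is W ⇒ L
(1,8): moves to (1,5)(W), (1,4)(W); every one is W ⇒ L
(2,3): moves to (0,3)(W), (2,0)(W); every one is W ⇒ L
(2,4): moves to (0,4)(W), (2,1)(W), (2,0)(W); every one is W ⇒ L
(2,5): moves to (0,5)(W), (2,2)(W), (2,1)(W); every one is W ⇒ L
(3,3): moves to (1,3)(W), (3,0)(W); every one is W ⇒ L
(3,4): moves to (1,4)(W), (3,1)(W), (3,0)(W); every one is W ⇒ L
(3,5): moves to (1,5)(W), (3,2)(W), (3,1)(W); every one is W ⇒ L
(4,0): the only move is to (2,0)(W), a W ⇒ L
(4,1): the only move is to (2,1)(W), a W ⇒ L
(4,2): the only move is to (2,2)(W), a W ⇒ L
(4,7): moves to (2,7)(W), (4,4)(W), (4,3)(W); every one is W ⇒ L
(4,8): moves to (2,8)(W), (4,5)(W), (4,4)(W); every one is W ⇒ L
(5,6): moves to (3,6)(W), (0,6)(W), (5,3)(W), (5,2)(W); every one is W ⇒ L
(6,3): moves to (4,3)(W), (1,3)(W), (6,0)(W); every one is W ⇒ L
(6,4): moves to (4,4)(W), (1,4)(W), (6,1)(W), (6,0)(W); every one is W ⇒ L
(6,5): moves to (4,5)(W), (1,5)(W), (6,2)(W), (6,1)(W); every one is W ⇒ L
Every other cell has at least one move into one of the L cells above, so it is W.
(3,5): one of the L cells justified above, so L
(3,8): the move to (1,8) reaches an L cell, so W
(6,6): the move to (6,3) reaches an L cell, so W

(3,5): L, (3,8): W, (6,6): W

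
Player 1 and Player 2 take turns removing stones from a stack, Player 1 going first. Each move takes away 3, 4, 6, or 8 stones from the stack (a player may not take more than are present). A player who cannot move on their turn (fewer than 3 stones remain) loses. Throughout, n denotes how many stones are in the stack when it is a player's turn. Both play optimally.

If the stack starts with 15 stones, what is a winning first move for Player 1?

Work bottom-up. With no move the player to move loses. Otherwise the position is W if at least one move leads to an L position for the opponent, and L if every move leads to a W.
n=0: no move → L
n=1: no move → L
n=2: no move → L
n=3: →0(L), so W
n=4: →1(L), so W
n=5: →2(L), so W
n=6: →2(L), so W
n=7: →1(L), so W
n=8: →2(L), so W
n=9: →1(L), so W
n=10: →2(L), so W
n=11: →8(W), 7(W), 5(W), 3(W) — all W, so L
n=12: →9(W), 8(W), 6(W), 4(W) — all W, so L
n=13: →10(W), 9(W), 7(W), 5(W) — all W, so L
n=14: →11(L), so W
n=15: →12(L), so W
From 15, the L positions reachable in one move are: 12, 11. Any move reaching one of these is winning.

Remove 3, leaving 12.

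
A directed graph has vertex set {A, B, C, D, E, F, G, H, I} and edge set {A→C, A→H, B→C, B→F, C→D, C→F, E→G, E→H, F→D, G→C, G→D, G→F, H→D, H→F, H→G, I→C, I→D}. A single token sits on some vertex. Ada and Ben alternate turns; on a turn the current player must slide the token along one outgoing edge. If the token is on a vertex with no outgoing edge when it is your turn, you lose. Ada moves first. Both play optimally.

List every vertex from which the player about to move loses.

Compute win/loss labels from the base case upward. A position with no move is L. Any other position is W if it can reach an L in one move, else L.
Every edge goes from a vertex to one that appears earlier in the order D, F, C, G, H, B, I, E, A, so processing vertices in that order labels each vertex after all of its successors.
D: no outgoing edge → L
F: can move to D, which is L ⇒ W
C: can move to D, which is L ⇒ W
G: can move to D, which is L ⇒ W
H: can move to D, which is L ⇒ W
B: moves to C(W), F(W); every one is W ⇒ L
I: can move to D, which is L ⇒ W
E: moves to H(W), G(W); every one is W ⇒ L
A: moves to H(W), C(W); every one is W ⇒ L
The losing starting vertices are exactly the entries labelled L in this table (4 of them).

A, B, D, E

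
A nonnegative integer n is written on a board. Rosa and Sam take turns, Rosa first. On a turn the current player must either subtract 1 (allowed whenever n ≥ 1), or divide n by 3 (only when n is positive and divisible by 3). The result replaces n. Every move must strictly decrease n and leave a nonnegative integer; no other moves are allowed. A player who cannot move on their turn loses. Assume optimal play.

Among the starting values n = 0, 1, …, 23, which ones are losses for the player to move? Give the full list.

0, 2, 4, 7, 9, 11, 13, 15, 17, 19, 22

Build the W/L table. Terminal = L. A non-terminal position is W if it has a move to some L; otherwise it is L.
n=0: no move → L
n=1: reaches L-position 0 → W
n=2: only reaches 1(W), which is W → L
n=3: reaches L-position 2 → W
n=4: only reaches 3(W), which is W → L
n=5: reaches L-position 4 → W
n=6: reaches L-position 2 → W
n=7: only reaches 6(W), which is W → L
n=8: reaches L-position 7 → W
n=9: only reaches 3(W), 8(W), all W → L
n=10: reaches L-position 9 → W
n=11: only reaches 10(W), which is W → L
n=12: reaches L-position 4 → W
n=13: only reaches 12(W), which is W → L
n=14: reaches L-position 13 → W
n=15: only reaches 5(W), 14(W), all W → L
n=16: reaches L-position 15 → W
n=17: only reaches 16(W), which is W → L
n=18: reaches L-position 17 → W
n=19: only reaches 18(W), which is W → L
n=20: reaches L-position 19 → W
n=21: reaches L-position 7 → W
n=22: only reaches 21(W), which is W → L
n=23: reaches L-position 22 → W
Reading off the rows marked L gives the requested list; there are 11 such values of n.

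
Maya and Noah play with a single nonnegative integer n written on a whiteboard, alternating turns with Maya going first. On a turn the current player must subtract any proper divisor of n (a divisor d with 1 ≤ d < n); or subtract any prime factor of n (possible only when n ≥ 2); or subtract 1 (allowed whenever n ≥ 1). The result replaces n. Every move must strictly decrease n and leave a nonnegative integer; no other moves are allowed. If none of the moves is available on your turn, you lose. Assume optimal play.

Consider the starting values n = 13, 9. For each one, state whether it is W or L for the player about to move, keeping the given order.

13: W, 9: L

Build the W/L table. Terminal = L. A non-terminal position is W if it has a move to some L; otherwise it is L.
n=0: no move → L
n=1: W (go to 0, an L position)
n=2: W (go to 0, an L position)
n=3: W (go to 0, an L position)
n=4: L (options 2(W), 3(W) are all W)
n=5: W (go to 0, an L position)
n=6: W (go to 4, an L position)
n=7: W (go to 0, an L position)
n=8: W (go to 4, an L position)
n=9: L (options 6(W), 8(W) are all W)
n=10: W (go to 9, an L position)
n=11: W (go to 0, an L position)
n=12: W (go to 9, an L position)
n=13: W (go to 0, an L position)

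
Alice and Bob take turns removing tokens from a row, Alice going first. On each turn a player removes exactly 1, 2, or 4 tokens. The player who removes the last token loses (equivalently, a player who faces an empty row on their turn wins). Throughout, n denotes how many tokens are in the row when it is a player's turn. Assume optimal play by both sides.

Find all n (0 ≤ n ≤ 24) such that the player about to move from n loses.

Label each position W (a win for the player to move) or L (a loss). A position with no legal move is W; any other position is W exactly when some move reaches an L, and L when every move reaches a W.
n=0: no move; the opponent has just taken the last token and therefore loses → W
n=1: only reaches 0(W), which is W → L
n=2: reaches L-position 1 → W
n=3: reaches L-position 1 → W
n=4: only reaches 3(W), 2(W), 0(W), all W → L
n=5: reaches L-position 4 → W
n=6: reaches L-position 4 → W
n=7: only reaches 6(W), 5(W), 3(W), all W → L
n=8: reaches L-position 7 → W
n=9: reaches L-position 7 → W
n=10: only reaches 9(W), 8(W), 6(W), all W → L
n=11: reaches L-position 10 → W
n=12: reaches L-position 10 → W
n=13: only reaches 12(W), 11(W), 9(W), all W → L
n=14: reaches L-position 13 → W
n=15: reaches L-position 13 → W
n=16: only reaches 15(W), 14(W), 12(W), all W → L
n=17: reaches L-position 16 → W
n=18: reaches L-position 16 → W
n=19: only reaches 18(W), 17(W), 15(W), all W → L
n=20: reaches L-position 19 → W
n=21: reaches L-position 19 → W
n=22: only reaches 21(W), 20(W), 18(W), all W → L
n=23: reaches L-position 22 → W
n=24: reaches L-position 22 → W
The losing starting values of n are exactly the entries labelled L in this table (8 of them).

1, 4, 7, 10, 13, 16, 19, 22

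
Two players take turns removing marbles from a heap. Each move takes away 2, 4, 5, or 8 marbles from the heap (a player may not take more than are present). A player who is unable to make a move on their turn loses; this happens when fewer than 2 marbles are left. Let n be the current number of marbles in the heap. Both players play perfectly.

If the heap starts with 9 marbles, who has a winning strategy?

Work bottom-up. With no move the player to move loses. Otherwise the position is W if at least one move leads to an L position for the opponent, and L if every move leads to a W.
n=0: no move → L
n=1: no move → L
n=2: →0(L), so W
n=3: →1(L), so W
n=4: →0(L), so W
n=5: →1(L), so W
n=6: →1(L), so W
n=7: →5(W), 3(W), 2(W) — all W, so L
n=8: →0(L), so W
n=9: →7(L), so W
The starting position 9 is W: the player to move should remove 2, leaving 7, handing over an L position.

The first player wins.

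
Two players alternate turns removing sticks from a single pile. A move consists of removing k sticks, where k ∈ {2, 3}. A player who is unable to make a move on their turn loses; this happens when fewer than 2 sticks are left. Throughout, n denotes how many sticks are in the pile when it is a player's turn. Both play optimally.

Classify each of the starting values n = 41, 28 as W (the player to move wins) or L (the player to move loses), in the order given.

41: L, 28: W

Compute win/loss labels from the base case upward. A position with no move is L. Any other position is W if it can reach an L in one move, else L.
n=0: no move → L
n=1: no move → L
n=2: →0(L), so W
n=3: →1(L), so W
n=4: →1(L), so W
n=5: →3(W), 2(W) — all W, so L
n=6: →4(W), 3(W) — all W, so L
n=7: →5(L), so W
n=8: →6(L), so W
n=9: →6(L), so W
n=10: →8(W), 7(W) — all W, so L
n=11: →9(W), 8(W) — all W, so L
n=12: →10(L), so W
n=13: →11(L), so W
n=14: →11(L), so W
n=15: →13(W), 12(W) — all W, so L
n=16: →14(W), 13(W) — all W, so L
n=17: →15(L), so W
n=18: →16(L), so W
n=19: →16(L), so W
n=20: →18(W), 17(W) — all W, so L
n=21: →19(W), 18(W) — all W, so L
n=22: →20(L), so W
n=23: →21(L), so W
n=24: →21(L), so W
n=25: →23(W), 22(W) — all W, so L
n=26: →24(W), 23(W) — all W, so L
n=27: →25(L), so W
n=28: →26(L), so W
n=29: →26(L), so W
n=30: →28(W), 27(W) — all W, so L
n=31: →29(W), 28(W) — all W, so L
n=32: →30(L), so W
n=33: →31(L), so W
n=34: →31(L), so W
n=35: →33(W), 32(W) — all W, so L
n=36: →34(W), 33(W) — all W, so L
n=37: →35(L), so W
n=38: →36(L), so W
n=39: →36(L), so W
n=40: →38(W), 37(W) — all W, so L
n=41: →39(W), 38(W) — all W, so L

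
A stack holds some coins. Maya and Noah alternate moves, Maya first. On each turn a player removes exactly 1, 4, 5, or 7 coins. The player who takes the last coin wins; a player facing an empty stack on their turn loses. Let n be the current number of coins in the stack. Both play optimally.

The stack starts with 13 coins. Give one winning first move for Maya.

Work bottom-up. With no move the player to move loses. Otherwise the position is W if at least one move leads to an L position for the opponent, and L if every move leads to a W.
n=0: no move → L
n=1: →0(L), so W
n=2: →1(W) only, which is W, so L
n=3: →2(L), so W
n=4: →0(L), so W
n=5: →0(L), so W
n=6: →2(L), so W
n=7: →2(L), so W
n=8: →7(W), 4(W), 3(W), 1(W) — all W, so L
n=9: →8(L), so W
n=10: →9(W), 6(W), 5(W), 3(W) — all W, so L
n=11: →10(L), so W
n=12: →8(L), so W
n=13: →8(L), so W
From 13, the L positions reachable in one move are: 8.

Remove 5, leaving 8.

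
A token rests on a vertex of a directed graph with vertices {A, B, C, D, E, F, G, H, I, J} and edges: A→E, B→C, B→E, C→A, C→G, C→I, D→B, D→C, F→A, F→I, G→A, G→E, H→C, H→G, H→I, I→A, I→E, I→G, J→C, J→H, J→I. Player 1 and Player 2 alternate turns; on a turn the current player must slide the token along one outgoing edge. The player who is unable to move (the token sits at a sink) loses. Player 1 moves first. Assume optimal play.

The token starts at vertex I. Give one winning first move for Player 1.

Move to E.

Build the W/L table. Terminal = L. A non-terminal position is W if it has a move to some L; otherwise it is L.
Every edge goes from a vertex to one that appears earlier in the order E, A, G, I, C, H, B, D, J, F, so processing vertices in that order labels each vertex after all of its successors.
E: no outgoing edge → L
A: reaches L-position E → W
G: reaches L-position E → W
I: reaches L-position E → W
C: only reaches I(W), G(W), A(W), all W → L
H: reaches L-position C → W
B: reaches L-position C → W
D: reaches L-position C → W
J: reaches L-position C → W
F: only reaches I(W), A(W), all W → L
From I, the L positions reachable in one move are: E.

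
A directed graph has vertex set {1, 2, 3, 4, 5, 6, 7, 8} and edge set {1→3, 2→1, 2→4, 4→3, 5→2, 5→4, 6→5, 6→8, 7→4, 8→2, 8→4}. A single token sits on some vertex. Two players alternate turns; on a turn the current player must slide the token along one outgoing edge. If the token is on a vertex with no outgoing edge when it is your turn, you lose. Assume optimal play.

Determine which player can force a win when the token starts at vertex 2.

Build the W/L table. Terminal = L. A non-terminal position is W if it has a move to some L; otherwise it is L.
Every edge goes from a vertex to one that appears earlier in the order 3, 4, 1, 2, 5, 8, 7, 6, so processing vertices in that order labels each vertex after all of its successors.
3: no outgoing edge → L
4: →3(L), so W
1: →3(L), so W
2: →1(W), 4(W) — all W, so L
5: →2(L), so W
8: →2(L), so W
7: →4(W) only, which is W, so L
6: →8(W), 5(W) — all W, so L
The starting position 2 is L: whatever the player to move does, the opponent receives a W position.

The second player wins.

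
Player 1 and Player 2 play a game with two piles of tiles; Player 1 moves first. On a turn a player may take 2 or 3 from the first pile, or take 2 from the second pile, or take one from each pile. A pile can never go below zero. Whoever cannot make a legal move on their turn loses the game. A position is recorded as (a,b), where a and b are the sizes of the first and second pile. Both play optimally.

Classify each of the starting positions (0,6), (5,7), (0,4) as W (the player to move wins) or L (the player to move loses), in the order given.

(0,6): W, (5,7): W, (0,4): L

Compute win/loss labels from the base case upward. A position with no move is L. Any other position is W if it can reach an L in one move, else L.
No move ever increases a pile, so every position that can arise here has a ≤ 5 and b ≤ 7; it is enough to label the cells with 0 ≤ a ≤ 5 and 0 ≤ b ≤ 7.
Every move lowers a or b (never raises either), so fill the grid row by row in increasing a, and left to right within a row: each cell's successors are then already labelled.
      b=0  b=1  b=2  b=3  b=4  b=5  b=6  b=7
a=0:    L    L    W    W    L    L    W    W
a=1:    L    W    W    L    L    W    W    L
a=2:    W    W    L    L    W    W    L    L
a=3:    W    W    L    W    W    W    L    W
a=4:    W    L    W    W    W    L    W    W
a=5:    L    L    W    W    L    L    W    W
Cells with no legal move (terminal, hence L): (0,0), (0,1), (1,0).
The remaining L cells, each justified by listing all of its moves:
(0,4): the only move is to (0,2)(W), a W ⇒ L
(0,5): the only move is to (0,3)(W), a W ⇒ L
(1,3): moves to (1,1)(W), (0,2)(W); every one is W ⇒ L
(1,4): moves to (1,2)(W), (0,3)(W); every one is W ⇒ L
(1,7): moves to (1,5)(W), (0,6)(W); every one is W ⇒ L
(2,2): moves to (0,2)(W), (2,0)(W), (1,1)(W); every one is W ⇒ L
(2,3): moves to (0,3)(W), (2,1)(W), (1,2)(W); every one is W ⇒ L
(2,6): moves to (0,6)(W), (2,4)(W), (1,5)(W); every one is W ⇒ L
(2,7): moves to (0,7)(W), (2,5)(W), (1,6)(W); every one is W ⇒ L
(3,2): moves to (1,2)(W), (0,2)(W), (3,0)(W), (2,1)(W); every one is W ⇒ L
(3,6): moves to (1,6)(W), (0,6)(W), (3,4)(W), (2,5)(W); every one is W ⇒ L
(4,1): moves to (2,1)(W), (1,1)(W), (3,0)(W); every one is W ⇒ L
(4,5): moves to (2,5)(W), (1,5)(W), (4,3)(W), (3,4)(W); every one is W ⇒ L
(5,0): moves to (3,0)(W), (2,0)(W); every one is W ⇒ L
(5,1): moves to (3,1)(W), (2,1)(W), (4,0)(W); every one is W ⇒ L
(5,4): moves to (3,4)(W), (2,4)(W), (5,2)(W), (4,3)(W); every one is W ⇒ L
(5,5): moves to (3,5)(W), (2,5)(W), (5,3)(W), (4,4)(W); every one is W ⇒ L
Every other cell has at least one move into one of the L cells above, so it is W.
(0,6): the move to (0,4) reaches an L cell, so W
(5,7): the move to (2,7) reaches an L cell, so W
(0,4): one of the L cells justified above, so L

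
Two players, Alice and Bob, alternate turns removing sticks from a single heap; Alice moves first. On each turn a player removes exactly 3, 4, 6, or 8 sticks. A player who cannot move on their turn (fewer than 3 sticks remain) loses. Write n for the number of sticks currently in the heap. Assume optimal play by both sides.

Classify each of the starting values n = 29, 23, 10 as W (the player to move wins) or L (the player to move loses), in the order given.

29: W, 23: L, 10: W

Work bottom-up. With no move the player to move loses. Otherwise the position is W if at least one move leads to an L position for the opponent, and L if every move leads to a W.
n=0: no move → L
n=1: no move → L
n=2: no move → L
n=3: can move to 0, which is L ⇒ W
n=4: can move to 1, which is L ⇒ W
n=5: can move to 2, which is L ⇒ W
n=6: can move to 2, which is L ⇒ W
n=7: can move to 1, which is L ⇒ W
n=8: can move to 2, which is L ⇒ W
n=9: can move to 1, which is L ⇒ W
n=10: can move to 2, which is L ⇒ W
n=11: moves to 8(W), 7(W), 5(W), 3(W); every one is W ⇒ L
n=12: moves to 9(W), 8(W), 6(W), 4(W); every one is W ⇒ L
n=13: moves to 10(W), 9(W), 7(W), 5(W); every one is W ⇒ L
n=14: can move to 11, which is L ⇒ W
n=15: can move to 12, which is L ⇒ W
n=16: can move to 13, which is L ⇒ W
n=17: can move to 13, which is L ⇒ W
n=18: can move to 12, which is L ⇒ W
n=19: can move to 13, which is L ⇒ W
n=20: can move to 12, which is L ⇒ W
n=21: can move to 13, which is L ⇒ W
n=22: moves to 19(W), 18(W), 16(W), 14(W); every one is W ⇒ L
n=23: moves to 20(W), 19(W), 17(W), 15(W); every one is W ⇒ L
n=24: moves to 21(W), 20(W), 18(W), 16(W); every one is W ⇒ L
n=25: can move to 22, which is L ⇒ W
n=26: can move to 23, which is L ⇒ W
n=27: can move to 24, which is L ⇒ W
n=28: can move to 24, which is L ⇒ W
n=29: can move to 23, which is L ⇒ W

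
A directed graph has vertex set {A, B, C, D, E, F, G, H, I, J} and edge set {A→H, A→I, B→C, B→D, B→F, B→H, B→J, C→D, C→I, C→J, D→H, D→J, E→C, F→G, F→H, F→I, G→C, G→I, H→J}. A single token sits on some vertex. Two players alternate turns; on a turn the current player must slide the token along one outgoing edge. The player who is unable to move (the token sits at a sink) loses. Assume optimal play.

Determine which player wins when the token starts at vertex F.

Use the standard recursion: the mover loses at a terminal position; elsewhere, the mover wins exactly when some move hands the opponent an L position.
Every edge goes from a vertex to one that appears earlier in the order J, I, H, D, C, G, E, F, A, B, so processing vertices in that order labels each vertex after all of its successors.
J: no outgoing edge → L
I: no outgoing edge → L
H: W (go to J, an L position)
D: W (go to J, an L position)
C: W (go to I, an L position)
G: W (go to I, an L position)
E: L (sole option C(W) is W)
F: W (go to I, an L position)
A: W (go to I, an L position)
B: W (go to J, an L position)
From F the player to move can move to I, reaching an L position.

The first player wins.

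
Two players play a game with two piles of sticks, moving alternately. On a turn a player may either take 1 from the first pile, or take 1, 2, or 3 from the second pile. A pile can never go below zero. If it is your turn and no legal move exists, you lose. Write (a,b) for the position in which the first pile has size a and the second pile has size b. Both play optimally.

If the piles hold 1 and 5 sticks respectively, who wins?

The second player wins.

Label each position W (a win for the player to move) or L (a loss). A position with no legal move is L; any other position is W exactly when some move reaches an L, and L when every move reaches a W.
No move ever increases a pile, so every position that can arise here has a ≤ 1 and b ≤ 5; it is enough to label the cells with 0 ≤ a ≤ 1 and 0 ≤ b ≤ 5.
Every move lowers a or b (never raises either), so fill the grid row by row in increasing a, and left to right within a row: each cell's successors are then already labelled.
      b=0  b=1  b=2  b=3  b=4  b=5
a=0:    L    W    W    W    L    W
a=1:    W    L    W    W    W    L
Cells with no legal move (terminal, hence L): (0,0).
The remaining L cells, each justified by listing all of its moves:
(0,4): moves to (0,3)(W), (0,2)(W), (0,1)(W); every one is W ⇒ L
(1,1): moves to (0,1)(W), (1,0)(W); every one is W ⇒ L
(1,5): moves to (0,5)(W), (1,4)(W), (1,3)(W), (1,2)(W); every one is W ⇒ L
Every other cell has at least one move into one of the L cells above, so it is W.
The starting position (1,5) is L: whatever the player to move does, the opponent receives a W position.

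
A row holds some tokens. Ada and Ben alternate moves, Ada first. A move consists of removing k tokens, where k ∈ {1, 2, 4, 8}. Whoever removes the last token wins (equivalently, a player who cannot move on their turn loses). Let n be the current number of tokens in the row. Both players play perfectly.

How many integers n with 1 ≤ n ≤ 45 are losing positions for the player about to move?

15

Label each position W (a win for the player to move) or L (a loss). A position with no legal move is L; any other position is W exactly when some move reaches an L, and L when every move reaches a W.
n=0: no move → L
n=1: →0(L), so W
n=2: →0(L), so W
n=3: →2(W), 1(W) — all W, so L
n=4: →3(L), so W
n=5: →3(L), so W
n=6: →5(W), 4(W), 2(W) — all W, so L
n=7: →6(L), so W
n=8: →6(L), so W
n=9: →8(W), 7(W), 5(W), 1(W) — all W, so L
n=10: →9(L), so W
n=11: →9(L), so W
n=12: →11(W), 10(W), 8(W), 4(W) — all W, so L
n=13: →12(L), so W
n=14: →12(L), so W
n=15: →14(W), 13(W), 11(W), 7(W) — all W, so L
n=16: →15(L), so W
n=17: →15(L), so W
n=18: →17(W), 16(W), 14(W), 10(W) — all W, so L
n=19: →18(L), so W
n=20: →18(L), so W
n=21: →20(W), 19(W), 17(W), 13(W) — all W, so L
n=22: →21(L), so W
n=23: →21(L), so W
n=24: →23(W), 22(W), 20(W), 16(W) — all W, so L
n=25: →24(L), so W
n=26: →24(L), so W
n=27: →26(W), 25(W), 23(W), 19(W) — all W, so L
n=28: →27(L), so W
n=29: →27(L), so W
n=30: →29(W), 28(W), 26(W), 22(W) — all W, so L
n=31: →30(L), so W
n=32: →30(L), so W
n=33: →32(W), 31(W), 29(W), 25(W) — all W, so L
n=34: →33(L), so W
n=35: →33(L), so W
n=36: →35(W), 34(W), 32(W), 28(W) — all W, so L
n=37: →36(L), so W
n=38: →36(L), so W
n=39: →38(W), 37(W), 35(W), 31(W) — all W, so L
n=40: →39(L), so W
n=41: →39(L), so W
n=42: →41(W), 40(W), 38(W), 34(W) — all W, so L
n=43: →42(L), so W
n=44: →42(L), so W
n=45: →44(W), 43(W), 41(W), 37(W) — all W, so L
L entries with 1 ≤ n ≤ 45 (n=0 is outside the asked range and is not counted): n = 3, 6, 9, 12, 15, 18, 21, 24, 27, 30, 33, 36, 39, 42, 45; that makes 15.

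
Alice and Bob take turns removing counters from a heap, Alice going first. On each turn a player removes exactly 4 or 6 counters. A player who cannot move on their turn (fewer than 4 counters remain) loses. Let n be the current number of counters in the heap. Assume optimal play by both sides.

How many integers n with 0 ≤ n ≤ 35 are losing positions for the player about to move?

16

Work bottom-up. With no move the player to move loses. Otherwise the position is W if at least one move leads to an L position for the opponent, and L if every move leads to a W.
n=0: no move → L
n=1: no move → L
n=2: no move → L
n=3: no move → L
n=4: W (go to 0, an L position)
n=5: W (go to 1, an L position)
n=6: W (go to 2, an L position)
n=7: W (go to 3, an L position)
n=8: W (go to 2, an L position)
n=9: W (go to 3, an L position)
n=10: L (options 6(W), 4(W) are all W)
n=11: L (options 7(W), 5(W) are all W)
n=12: L (options 8(W), 6(W) are all W)
n=13: L (options 9(W), 7(W) are all W)
n=14: W (go to 10, an L position)
n=15: W (go to 11, an L position)
n=16: W (go to 12, an L position)
n=17: W (go to 13, an L position)
n=18: W (go to 12, an L position)
n=19: W (go to 13, an L position)
n=20: L (options 16(W), 14(W) are all W)
n=21: L (options 17(W), 15(W) are all W)
n=22: L (options 18(W), 16(W) are all W)
n=23: L (options 19(W), 17(W) are all W)
n=24: W (go to 20, an L position)
n=25: W (go to 21, an L position)
n=26: W (go to 22, an L position)
n=27: W (go to 23, an L position)
n=28: W (go to 22, an L position)
n=29: W (go to 23, an L position)
n=30: L (options 26(W), 24(W) are all W)
n=31: L (options 27(W), 25(W) are all W)
n=32: L (options 28(W), 26(W) are all W)
n=33: L (options 29(W), 27(W) are all W)
n=34: W (go to 30, an L position)
n=35: W (go to 31, an L position)
L entries with 0 ≤ n ≤ 35: n = 0, 1, 2, 3, 10, 11, 12, 13, 20, 21, 22, 23, 30, 31, 32, 33; that makes 16.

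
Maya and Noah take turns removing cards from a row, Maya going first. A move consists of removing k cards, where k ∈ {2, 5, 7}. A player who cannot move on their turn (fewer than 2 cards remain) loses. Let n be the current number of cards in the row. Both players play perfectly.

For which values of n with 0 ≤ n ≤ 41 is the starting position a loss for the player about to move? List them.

0, 1, 4, 10, 13, 14, 22, 23, 26, 32, 35, 36

Positions with no move are L. A position that does have a move is losing for the player to move precisely when every available move leads to a winning position for the opponent. Fill in the labels:
n=0: no move → L
n=1: no move → L
n=2: reaches L-position 0 → W
n=3: reaches L-position 1 → W
n=4: only reaches 2(W), which is W → L
n=5: reaches L-position 0 → W
n=6: reaches L-position 4 → W
n=7: reaches L-position 0 → W
n=8: reaches L-position 1 → W
n=9: reaches L-position 4 → W
n=10: only reaches 8(W), 5(W), 3(W), all W → L
n=11: reaches L-position 4 → W
n=12: reaches L-position 10 → W
n=13: only reaches 11(W), 8(W), 6(W), all W → L
n=14: only reaches 12(W), 9(W), 7(W), all W → L
n=15: reaches L-position 13 → W
n=16: reaches L-position 14 → W
n=17: reaches L-position 10 → W
n=18: reaches L-position 13 → W
n=19: reaches L-position 14 → W
n=20: reaches L-position 13 → W
n=21: reaches L-position 14 → W
n=22: only reaches 20(W), 17(W), 15(W), all W → L
n=23: only reaches 21(W), 18(W), 16(W), all W → L
n=24: reaches L-position 22 → W
n=25: reaches L-position 23 → W
n=26: only reaches 24(W), 21(W), 19(W), all W → L
n=27: reaches L-position 22 → W
n=28: reaches L-position 26 → W
n=29: reaches L-position 22 → W
n=30: reaches L-position 23 → W
n=31: reaches L-position 26 → W
n=32: only reaches 30(W), 27(W), 25(W), all W → L
n=33: reaches L-position 26 → W
n=34: reaches L-position 32 → W
n=35: only reaches 33(W), 30(W), 28(W), all W → L
n=36: only reaches 34(W), 31(W), 29(W), all W → L
n=37: reaches L-position 35 → W
n=38: reaches L-position 36 → W
n=39: reaches L-position 32 → W
n=40: reaches L-position 35 → W
n=41: reaches L-position 36 → W
The losing starting values of n are exactly the entries labelled L in this table (12 of them).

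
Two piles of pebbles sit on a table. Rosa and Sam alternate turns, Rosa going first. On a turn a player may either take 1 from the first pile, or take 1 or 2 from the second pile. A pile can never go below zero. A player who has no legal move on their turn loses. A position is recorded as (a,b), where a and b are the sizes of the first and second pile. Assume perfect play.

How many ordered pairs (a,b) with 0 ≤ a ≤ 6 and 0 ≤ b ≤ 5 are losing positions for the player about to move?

Build the W/L table. Terminal = L. A non-terminal position is W if it has a move to some L; otherwise it is L.
Every move lowers a or b (never raises either), so fill the grid row by row in increasing a, and left to right within a row: each cell's successors are then already labelled.
      b=0  b=1  b=2  b=3  b=4  b=5
a=0:    L    W    W    L    W    W
a=1:    W    L    W    W    L    W
a=2:    L    W    W    L    W    W
a=3:    W    L    W    W    L    W
a=4:    L    W    W    L    W    W
a=5:    W    L    W    W    L    W
a=6:    L    W    W    L    W    W
Cells with no legal move (terminal, hence L): (0,0).
The remaining L cells, each justified by listing all of its moves:
(0,3): L (options (0,2)(W), (0,1)(W) are all W)
(1,1): L (options (0,1)(W), (1,0)(W) are all W)
(1,4): L (options (0,4)(W), (1,3)(W), (1,2)(W) are all W)
(2,0): L (sole option (1,0)(W) is W)
(2,3): L (options (1,3)(W), (2,2)(W), (2,1)(W) are all W)
(3,1): L (options (2,1)(W), (3,0)(W) are all W)
(3,4): L (options (2,4)(W), (3,3)(W), (3,2)(W) are all W)
(4,0): L (sole option (3,0)(W) is W)
(4,3): L (options (3,3)(W), (4,2)(W), (4,1)(W) are all W)
(5,1): L (options (4,1)(W), (5,0)(W) are all W)
(5,4): L (options (4,4)(W), (5,3)(W), (5,2)(W) are all W)
(6,0): L (sole option (5,0)(W) is W)
(6,3): L (options (5,3)(W), (6,2)(W), (6,1)(W) are all W)
Every other cell has at least one move into one of the L cells above, so it is W.
L cells per row: a=0: 2, a=1: 2, a=2: 2, a=3: 2, a=4: 2, a=5: 2, a=6: 2; total 14.

14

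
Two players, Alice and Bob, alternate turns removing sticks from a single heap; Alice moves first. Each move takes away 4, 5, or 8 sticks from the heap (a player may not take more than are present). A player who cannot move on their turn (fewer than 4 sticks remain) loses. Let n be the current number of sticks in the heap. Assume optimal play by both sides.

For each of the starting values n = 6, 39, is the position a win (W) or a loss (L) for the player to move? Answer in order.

6: W, 39: L

Positions with no move are L. A position that does have a move is losing for the player to move precisely when every available move leads to a winning position for the opponent. Fill in the labels:
n=0: no move → L
n=1: no move → L
n=2: no move → L
n=3: no move → L
n=4: reaches L-position 0 → W
n=5: reaches L-position 1 → W
n=6: reaches L-position 2 → W
n=7: reaches L-position 3 → W
n=8: reaches L-position 3 → W
n=9: reaches L-position 1 → W
n=10: reaches L-position 2 → W
n=11: reaches L-position 3 → W
n=12: only reaches 8(W), 7(W), 4(W), all W → L
n=13: only reaches 9(W), 8(W), 5(W), all W → L
n=14: only reaches 10(W), 9(W), 6(W), all W → L
n=15: only reaches 11(W), 10(W), 7(W), all W → L
n=16: reaches L-position 12 → W
n=17: reaches L-position 13 → W
n=18: reaches L-position 14 → W
n=19: reaches L-position 15 → W
n=20: reaches L-position 15 → W
n=21: reaches L-position 13 → W
n=22: reaches L-position 14 → W
n=23: reaches L-position 15 → W
n=24: only reaches 20(W), 19(W), 16(W), all W → L
n=25: only reaches 21(W), 20(W), 17(W), all W → L
n=26: only reaches 22(W), 21(W), 18(W), all W → L
n=27: only reaches 23(W), 22(W), 19(W), all W → L
n=28: reaches L-position 24 → W
n=29: reaches L-position 25 → W
n=30: reaches L-position 26 → W
n=31: reaches L-position 27 → W
n=32: reaches L-position 27 → W
n=33: reaches L-position 25 → W
n=34: reaches L-position 26 → W
n=35: reaches L-position 27 → W
n=36: only reaches 32(W), 31(W), 28(W), all W → L
n=37: only reaches 33(W), 32(W), 29(W), all W → L
n=38: only reaches 34(W), 33(W), 30(W), all W → L
n=39: only reaches 35(W), 34(W), 31(W), all W → L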